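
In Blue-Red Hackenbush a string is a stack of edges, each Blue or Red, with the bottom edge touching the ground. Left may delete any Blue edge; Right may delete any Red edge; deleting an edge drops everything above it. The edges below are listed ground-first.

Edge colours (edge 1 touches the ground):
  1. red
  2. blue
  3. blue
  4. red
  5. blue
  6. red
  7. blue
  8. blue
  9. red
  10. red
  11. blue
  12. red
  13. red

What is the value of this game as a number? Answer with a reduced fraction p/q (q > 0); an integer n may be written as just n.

-1335/4096

Recurse on prefixes of the 13-edge string red blue blue red blue red blue blue red red blue red red:
r: Left { · }, Right { 0 } gives simplest -1
rb: Left { -1 }, Right { 0 } gives simplest -1/2
rbb: Left { -1 -1/2 }, Right { 0 } gives simplest -1/4
rbbr: Left { -1 -1/2 }, Right { -1/4 0 } gives simplest -3/8
rbbrb: Left { -1 -1/2 -3/8 }, Right { -1/4 0 } gives simplest -5/16
rbbrbr: Left { -1 -1/2 -3/8 }, Right { -5/16 -1/4 0 } gives simplest -11/32
rbbrbrb: Left { -1 -1/2 -3/8 -11/32 }, Right { -5/16 -1/4 0 } gives simplest -21/64
rbbrbrbb: Left { -1 -1/2 -3/8 -11/32 -21/64 }, Right { -5/16 -1/4 0 } gives simplest -41/128
rbbrbrbbr: Left { -1 -1/2 -3/8 -11/32 -21/64 }, Right { -41/128 -5/16 -1/4 0 } gives simplest -83/256
rbbrbrbbrr: Left { -1 -1/2 -3/8 -11/32 -21/64 }, Right { -83/256 -41/128 -5/16 -1/4 0 } gives simplest -167/512
rbbrbrbbrrb: Left { -1 -1/2 -3/8 -11/32 -21/64 -167/512 }, Right { -83/256 -41/128 -5/16 -1/4 0 } gives simplest -333/1024
rbbrbrbbrrbr: Left { -1 -1/2 -3/8 -11/32 -21/64 -167/512 }, Right { -333/1024 -83/256 -41/128 -5/16 -1/4 0 } gives simplest -667/2048
rbbrbrbbrrbrr: Left { -1 -1/2 -3/8 -11/32 -21/64 -167/512 }, Right { -667/2048 -333/1024 -83/256 -41/128 -5/16 -1/4 0 } gives simplest -1335/4096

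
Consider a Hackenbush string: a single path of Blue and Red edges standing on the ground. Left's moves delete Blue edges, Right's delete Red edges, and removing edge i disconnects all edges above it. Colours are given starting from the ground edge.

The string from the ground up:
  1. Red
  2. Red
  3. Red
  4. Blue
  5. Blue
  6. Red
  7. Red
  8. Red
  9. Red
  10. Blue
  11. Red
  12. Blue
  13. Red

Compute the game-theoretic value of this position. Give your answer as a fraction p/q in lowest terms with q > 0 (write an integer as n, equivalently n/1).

-2539/1024

Recurse on prefixes of the 13-edge string Red Red Red Blue Blue Red Red Red Red Blue Red Blue Red:
g_1 [R]  L=[∅]  R=[0]  gives -1
g_2 [RR]  L=[∅]  R=[-1 0]  gives -2
g_3 [RRR]  L=[∅]  R=[-2 -1 0]  gives -3
g_4 [RRRB]  L=[-3]  R=[-2 -1 0]  gives -5/2
g_5 [RRRBB]  L=[-3 -5/2]  R=[-2 -1 0]  gives -9/4
g_6 [RRRBBR]  L=[-3 -5/2]  R=[-9/4 -2 -1 0]  gives -19/8
g_7 [RRRBBRR]  L=[-3 -5/2]  R=[-19/8 -9/4 -2 -1 0]  gives -39/16
g_8 [RRRBBRRR]  L=[-3 -5/2]  R=[-39/16 -19/8 -9/4 -2 -1 0]  gives -79/32
g_9 [RRRBBRRRR]  L=[-3 -5/2]  R=[-79/32 -39/16 -19/8 -9/4 -2 -1 0]  gives -159/64
g_10 [RRRBBRRRRB]  L=[-3 -5/2 -159/64]  R=[-79/32 -39/16 -19/8 -9/4 -2 -1 0]  gives -317/128
g_11 [RRRBBRRRRBR]  L=[-3 -5/2 -159/64]  R=[-317/128 -79/32 -39/16 -19/8 -9/4 -2 -1 0]  gives -635/256
g_12 [RRRBBRRRRBRB]  L=[-3 -5/2 -159/64 -635/256]  R=[-317/128 -79/32 -39/16 -19/8 -9/4 -2 -1 0]  gives -1269/512
g_13 [RRRBBRRRRBRBR]  L=[-3 -5/2 -159/64 -635/256]  R=[-1269/512 -317/128 -79/32 -39/16 -19/8 -9/4 -2 -1 0]  gives -2539/1024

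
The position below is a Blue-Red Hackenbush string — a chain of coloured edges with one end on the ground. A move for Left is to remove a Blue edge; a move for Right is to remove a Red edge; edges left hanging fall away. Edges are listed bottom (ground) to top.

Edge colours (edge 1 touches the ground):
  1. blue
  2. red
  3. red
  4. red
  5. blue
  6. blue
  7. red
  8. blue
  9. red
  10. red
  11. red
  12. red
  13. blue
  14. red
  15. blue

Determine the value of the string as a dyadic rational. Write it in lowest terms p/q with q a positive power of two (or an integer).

step 1: add blue to get b; options L={ 0 } R={  } — 1
step 2: add red to get br; options L={ 0 } R={ 1 } — 1/2
step 3: add red to get brr; options L={ 0 } R={ 1/2; 1 } — 1/4
step 4: add red to get brrr; options L={ 0 } R={ 1/4; 1/2; 1 } — 1/8
step 5: add blue to get brrrb; options L={ 0; 1/8 } R={ 1/4; 1/2; 1 } — 3/16
step 6: add blue to get brrrbb; options L={ 0; 1/8; 3/16 } R={ 1/4; 1/2; 1 } — 7/32
step 7: add red to get brrrbbr; options L={ 0; 1/8; 3/16 } R={ 7/32; 1/4; 1/2; 1 } — 13/64
step 8: add blue to get brrrbbrb; options L={ 0; 1/8; 3/16; 13/64 } R={ 7/32; 1/4; 1/2; 1 } — 27/128
step 9: add red to get brrrbbrbr; options L={ 0; 1/8; 3/16; 13/64 } R={ 27/128; 7/32; 1/4; 1/2; 1 } — 53/256
step 10: add red to get brrrbbrbrr; options L={ 0; 1/8; 3/16; 13/64 } R={ 53/256; 27/128; 7/32; 1/4; 1/2; 1 } — 105/512
step 11: add red to get brrrbbrbrrr; options L={ 0; 1/8; 3/16; 13/64 } R={ 105/512; 53/256; 27/128; 7/32; 1/4; 1/2; 1 } — 209/1024
step 12: add red to get brrrbbrbrrrr; options L={ 0; 1/8; 3/16; 13/64 } R={ 209/1024; 105/512; 53/256; 27/128; 7/32; 1/4; 1/2; 1 } — 417/2048
step 13: add blue to get brrrbbrbrrrrb; options L={ 0; 1/8; 3/16; 13/64; 417/2048 } R={ 209/1024; 105/512; 53/256; 27/128; 7/32; 1/4; 1/2; 1 } — 835/4096
step 14: add red to get brrrbbrbrrrrbr; options L={ 0; 1/8; 3/16; 13/64; 417/2048 } R={ 835/4096; 209/1024; 105/512; 53/256; 27/128; 7/32; 1/4; 1/2; 1 } — 1669/8192
step 15: add blue to get brrrbbrbrrrrbrb; options L={ 0; 1/8; 3/16; 13/64; 417/2048; 1669/8192 } R={ 835/4096; 209/1024; 105/512; 53/256; 27/128; 7/32; 1/4; 1/2; 1 } — 3339/16384

3339/16384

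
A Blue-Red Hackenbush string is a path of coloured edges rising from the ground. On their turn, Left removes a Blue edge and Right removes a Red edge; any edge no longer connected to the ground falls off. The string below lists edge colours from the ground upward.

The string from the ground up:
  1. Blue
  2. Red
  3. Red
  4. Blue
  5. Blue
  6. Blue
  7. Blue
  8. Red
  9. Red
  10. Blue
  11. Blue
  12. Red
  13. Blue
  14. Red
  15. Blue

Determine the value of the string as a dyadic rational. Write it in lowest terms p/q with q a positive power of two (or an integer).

7787/16384

Recurse on prefixes of the 15-edge string Blue Red Red Blue Blue Blue Blue Red Red Blue Blue Red Blue Red Blue:
1 of 15 · B · max L 0 · min R +∞ = 1
2 of 15 · BR · max L 0 · min R 1 = 1/2
3 of 15 · BRR · max L 0 · min R 1/2 = 1/4
4 of 15 · BRRB · max L 1/4 · min R 1/2 = 3/8
5 of 15 · BRRBB · max L 3/8 · min R 1/2 = 7/16
6 of 15 · BRRBBB · max L 7/16 · min R 1/2 = 15/32
7 of 15 · BRRBBBB · max L 15/32 · min R 1/2 = 31/64
8 of 15 · BRRBBBBR · max L 15/32 · min R 31/64 = 61/128
9 of 15 · BRRBBBBRR · max L 15/32 · min R 61/128 = 121/256
10 of 15 · BRRBBBBRRB · max L 121/256 · min R 61/128 = 243/512
11 of 15 · BRRBBBBRRBB · max L 243/512 · min R 61/128 = 487/1024
12 of 15 · BRRBBBBRRBBR · max L 243/512 · min R 487/1024 = 973/2048
13 of 15 · BRRBBBBRRBBRB · max L 973/2048 · min R 487/1024 = 1947/4096
14 of 15 · BRRBBBBRRBBRBR · max L 973/2048 · min R 1947/4096 = 3893/8192
15 of 15 · BRRBBBBRRBBRBRB · max L 3893/8192 · min R 1947/4096 = 7787/16384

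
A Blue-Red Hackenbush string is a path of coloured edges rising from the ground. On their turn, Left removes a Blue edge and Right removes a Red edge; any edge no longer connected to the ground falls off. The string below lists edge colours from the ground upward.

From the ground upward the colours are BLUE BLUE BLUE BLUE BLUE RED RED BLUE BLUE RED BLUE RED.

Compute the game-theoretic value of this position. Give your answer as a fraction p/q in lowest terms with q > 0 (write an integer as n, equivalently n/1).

565/128

step 1: add BLUE to get B; options L={ 0 } R={  } gives 1
step 2: add BLUE to get BB; options L={ 0 1 } R={  } gives 2
step 3: add BLUE to get BBB; options L={ 0 1 2 } R={  } gives 3
step 4: add BLUE to get BBBB; options L={ 0 1 2 3 } R={  } gives 4
step 5: add BLUE to get BBBBB; options L={ 0 1 2 3 4 } R={  } gives 5
step 6: add RED to get BBBBBR; options L={ 0 1 2 3 4 } R={ 5 } gives 9/2
step 7: add RED to get BBBBBRR; options L={ 0 1 2 3 4 } R={ 9/2 5 } gives 17/4
step 8: add BLUE to get BBBBBRRB; options L={ 0 1 2 3 4 17/4 } R={ 9/2 5 } gives 35/8
step 9: add BLUE to get BBBBBRRBB; options L={ 0 1 2 3 4 17/4 35/8 } R={ 9/2 5 } gives 71/16
step 10: add RED to get BBBBBRRBBR; options L={ 0 1 2 3 4 17/4 35/8 } R={ 71/16 9/2 5 } gives 141/32
step 11: add BLUE to get BBBBBRRBBRB; options L={ 0 1 2 3 4 17/4 35/8 141/32 } R={ 71/16 9/2 5 } gives 283/64
step 12: add RED to get BBBBBRRBBRBR; options L={ 0 1 2 3 4 17/4 35/8 141/32 } R={ 283/64 71/16 9/2 5 } gives 565/128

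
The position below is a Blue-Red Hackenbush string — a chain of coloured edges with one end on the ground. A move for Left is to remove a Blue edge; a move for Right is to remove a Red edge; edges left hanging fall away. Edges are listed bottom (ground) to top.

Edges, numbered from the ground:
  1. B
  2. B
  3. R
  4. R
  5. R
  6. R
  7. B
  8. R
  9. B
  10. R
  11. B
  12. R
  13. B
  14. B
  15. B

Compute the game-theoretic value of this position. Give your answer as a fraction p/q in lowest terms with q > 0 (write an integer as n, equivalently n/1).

8879/8192

B: Left { 0 }, Right {  } -> simplest 1
BB: Left { 0,1 }, Right {  } -> simplest 2
BBR: Left { 0,1 }, Right { 2 } -> simplest 3/2
BBRR: Left { 0,1 }, Right { 3/2,2 } -> simplest 5/4
BBRRR: Left { 0,1 }, Right { 5/4,3/2,2 } -> simplest 9/8
BBRRRR: Left { 0,1 }, Right { 9/8,5/4,3/2,2 } -> simplest 17/16
BBRRRRB: Left { 0,1,17/16 }, Right { 9/8,5/4,3/2,2 } -> simplest 35/32
BBRRRRBR: Left { 0,1,17/16 }, Right { 35/32,9/8,5/4,3/2,2 } -> simplest 69/64
BBRRRRBRB: Left { 0,1,17/16,69/64 }, Right { 35/32,9/8,5/4,3/2,2 } -> simplest 139/128
BBRRRRBRBR: Left { 0,1,17/16,69/64 }, Right { 139/128,35/32,9/8,5/4,3/2,2 } -> simplest 277/256
BBRRRRBRBRB: Left { 0,1,17/16,69/64,277/256 }, Right { 139/128,35/32,9/8,5/4,3/2,2 } -> simplest 555/512
BBRRRRBRBRBR: Left { 0,1,17/16,69/64,277/256 }, Right { 555/512,139/128,35/32,9/8,5/4,3/2,2 } -> simplest 1109/1024
BBRRRRBRBRBRB: Left { 0,1,17/16,69/64,277/256,1109/1024 }, Right { 555/512,139/128,35/32,9/8,5/4,3/2,2 } -> simplest 2219/2048
BBRRRRBRBRBRBB: Left { 0,1,17/16,69/64,277/256,1109/1024,2219/2048 }, Right { 555/512,139/128,35/32,9/8,5/4,3/2,2 } -> simplest 4439/4096
BBRRRRBRBRBRBBB: Left { 0,1,17/16,69/64,277/256,1109/1024,2219/2048,4439/4096 }, Right { 555/512,139/128,35/32,9/8,5/4,3/2,2 } -> simplest 8879/8192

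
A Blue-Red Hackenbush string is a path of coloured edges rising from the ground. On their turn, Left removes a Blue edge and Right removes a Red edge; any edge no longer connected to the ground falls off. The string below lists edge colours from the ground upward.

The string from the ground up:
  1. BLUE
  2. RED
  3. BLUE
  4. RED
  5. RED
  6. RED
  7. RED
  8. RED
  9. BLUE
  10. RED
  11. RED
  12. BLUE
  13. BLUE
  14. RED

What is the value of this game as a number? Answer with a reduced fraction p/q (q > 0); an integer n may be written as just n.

4173/8192

Recurse on prefixes of the 14-edge string BLUE RED BLUE RED RED RED RED RED BLUE RED RED BLUE BLUE RED:
edge 1 of 14 (BLUE): { 0 | none } — 1
edge 2 of 14 (RED): { 0 | 1 } — 1/2
edge 3 of 14 (BLUE): { 0, 1/2 | 1 } — 3/4
edge 4 of 14 (RED): { 0, 1/2 | 3/4, 1 } — 5/8
edge 5 of 14 (RED): { 0, 1/2 | 5/8, 3/4, 1 } — 9/16
edge 6 of 14 (RED): { 0, 1/2 | 9/16, 5/8, 3/4, 1 } — 17/32
edge 7 of 14 (RED): { 0, 1/2 | 17/32, 9/16, 5/8, 3/4, 1 } — 33/64
edge 8 of 14 (RED): { 0, 1/2 | 33/64, 17/32, 9/16, 5/8, 3/4, 1 } — 65/128
edge 9 of 14 (BLUE): { 0, 1/2, 65/128 | 33/64, 17/32, 9/16, 5/8, 3/4, 1 } — 131/256
edge 10 of 14 (RED): { 0, 1/2, 65/128 | 131/256, 33/64, 17/32, 9/16, 5/8, 3/4, 1 } — 261/512
edge 11 of 14 (RED): { 0, 1/2, 65/128 | 261/512, 131/256, 33/64, 17/32, 9/16, 5/8, 3/4, 1 } — 521/1024
edge 12 of 14 (BLUE): { 0, 1/2, 65/128, 521/1024 | 261/512, 131/256, 33/64, 17/32, 9/16, 5/8, 3/4, 1 } — 1043/2048
edge 13 of 14 (BLUE): { 0, 1/2, 65/128, 521/1024, 1043/2048 | 261/512, 131/256, 33/64, 17/32, 9/16, 5/8, 3/4, 1 } — 2087/4096
edge 14 of 14 (RED): { 0, 1/2, 65/128, 521/1024, 1043/2048 | 2087/4096, 261/512, 131/256, 33/64, 17/32, 9/16, 5/8, 3/4, 1 } — 4173/8192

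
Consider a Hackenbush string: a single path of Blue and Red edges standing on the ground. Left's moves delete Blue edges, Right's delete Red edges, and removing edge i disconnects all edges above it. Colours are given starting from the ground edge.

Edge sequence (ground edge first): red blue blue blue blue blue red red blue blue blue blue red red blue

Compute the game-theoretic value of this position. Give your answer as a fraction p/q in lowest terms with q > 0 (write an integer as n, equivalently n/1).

-781/16384

r: Left { — }, Right { 0 } => simplest -1
rb: Left { -1 }, Right { 0 } => simplest -1/2
rbb: Left { -1, -1/2 }, Right { 0 } => simplest -1/4
rbbb: Left { -1, -1/2, -1/4 }, Right { 0 } => simplest -1/8
rbbbb: Left { -1, -1/2, -1/4, -1/8 }, Right { 0 } => simplest -1/16
rbbbbb: Left { -1, -1/2, -1/4, -1/8, -1/16 }, Right { 0 } => simplest -1/32
rbbbbbr: Left { -1, -1/2, -1/4, -1/8, -1/16 }, Right { -1/32, 0 } => simplest -3/64
rbbbbbrr: Left { -1, -1/2, -1/4, -1/8, -1/16 }, Right { -3/64, -1/32, 0 } => simplest -7/128
rbbbbbrrb: Left { -1, -1/2, -1/4, -1/8, -1/16, -7/128 }, Right { -3/64, -1/32, 0 } => simplest -13/256
rbbbbbrrbb: Left { -1, -1/2, -1/4, -1/8, -1/16, -7/128, -13/256 }, Right { -3/64, -1/32, 0 } => simplest -25/512
rbbbbbrrbbb: Left { -1, -1/2, -1/4, -1/8, -1/16, -7/128, -13/256, -25/512 }, Right { -3/64, -1/32, 0 } => simplest -49/1024
rbbbbbrrbbbb: Left { -1, -1/2, -1/4, -1/8, -1/16, -7/128, -13/256, -25/512, -49/1024 }, Right { -3/64, -1/32, 0 } => simplest -97/2048
rbbbbbrrbbbbr: Left { -1, -1/2, -1/4, -1/8, -1/16, -7/128, -13/256, -25/512, -49/1024 }, Right { -97/2048, -3/64, -1/32, 0 } => simplest -195/4096
rbbbbbrrbbbbrr: Left { -1, -1/2, -1/4, -1/8, -1/16, -7/128, -13/256, -25/512, -49/1024 }, Right { -195/4096, -97/2048, -3/64, -1/32, 0 } => simplest -391/8192
rbbbbbrrbbbbrrb: Left { -1, -1/2, -1/4, -1/8, -1/16, -7/128, -13/256, -25/512, -49/1024, -391/8192 }, Right { -195/4096, -97/2048, -3/64, -1/32, 0 } => simplest -781/16384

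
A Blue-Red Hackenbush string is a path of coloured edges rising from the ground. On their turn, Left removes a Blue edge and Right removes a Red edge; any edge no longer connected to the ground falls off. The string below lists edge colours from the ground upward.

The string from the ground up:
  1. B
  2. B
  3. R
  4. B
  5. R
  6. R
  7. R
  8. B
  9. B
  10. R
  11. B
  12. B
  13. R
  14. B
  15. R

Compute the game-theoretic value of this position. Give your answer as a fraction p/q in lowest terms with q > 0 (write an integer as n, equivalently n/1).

val(B) = { 0 | none } gives 1
val(BB) = { 0; 1 | none } gives 2
val(BBR) = { 0; 1 | 2 } gives 3/2
val(BBRB) = { 0; 1; 3/2 | 2 } gives 7/4
val(BBRBR) = { 0; 1; 3/2 | 7/4; 2 } gives 13/8
val(BBRBRR) = { 0; 1; 3/2 | 13/8; 7/4; 2 } gives 25/16
val(BBRBRRR) = { 0; 1; 3/2 | 25/16; 13/8; 7/4; 2 } gives 49/32
val(BBRBRRRB) = { 0; 1; 3/2; 49/32 | 25/16; 13/8; 7/4; 2 } gives 99/64
val(BBRBRRRBB) = { 0; 1; 3/2; 49/32; 99/64 | 25/16; 13/8; 7/4; 2 } gives 199/128
val(BBRBRRRBBR) = { 0; 1; 3/2; 49/32; 99/64 | 199/128; 25/16; 13/8; 7/4; 2 } gives 397/256
val(BBRBRRRBBRB) = { 0; 1; 3/2; 49/32; 99/64; 397/256 | 199/128; 25/16; 13/8; 7/4; 2 } gives 795/512
val(BBRBRRRBBRBB) = { 0; 1; 3/2; 49/32; 99/64; 397/256; 795/512 | 199/128; 25/16; 13/8; 7/4; 2 } gives 1591/1024
val(BBRBRRRBBRBBR) = { 0; 1; 3/2; 49/32; 99/64; 397/256; 795/512 | 1591/1024; 199/128; 25/16; 13/8; 7/4; 2 } gives 3181/2048
val(BBRBRRRBBRBBRB) = { 0; 1; 3/2; 49/32; 99/64; 397/256; 795/512; 3181/2048 | 1591/1024; 199/128; 25/16; 13/8; 7/4; 2 } gives 6363/4096
val(BBRBRRRBBRBBRBR) = { 0; 1; 3/2; 49/32; 99/64; 397/256; 795/512; 3181/2048 | 6363/4096; 1591/1024; 199/128; 25/16; 13/8; 7/4; 2 } gives 12725/8192

12725/8192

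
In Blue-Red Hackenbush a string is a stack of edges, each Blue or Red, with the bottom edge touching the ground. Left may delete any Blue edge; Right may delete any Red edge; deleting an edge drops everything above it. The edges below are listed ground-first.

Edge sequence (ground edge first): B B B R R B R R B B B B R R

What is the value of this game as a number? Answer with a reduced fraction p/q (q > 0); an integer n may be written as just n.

g(B) = { 0 | (no moves) } so 1
g(BB) = { 0 1 | (no moves) } so 2
g(BBB) = { 0 1 2 | (no moves) } so 3
g(BBBR) = { 0 1 2 | 3 } so 5/2
g(BBBRR) = { 0 1 2 | 5/2 3 } so 9/4
g(BBBRRB) = { 0 1 2 9/4 | 5/2 3 } so 19/8
g(BBBRRBR) = { 0 1 2 9/4 | 19/8 5/2 3 } so 37/16
g(BBBRRBRR) = { 0 1 2 9/4 | 37/16 19/8 5/2 3 } so 73/32
g(BBBRRBRRB) = { 0 1 2 9/4 73/32 | 37/16 19/8 5/2 3 } so 147/64
g(BBBRRBRRBB) = { 0 1 2 9/4 73/32 147/64 | 37/16 19/8 5/2 3 } so 295/128
g(BBBRRBRRBBB) = { 0 1 2 9/4 73/32 147/64 295/128 | 37/16 19/8 5/2 3 } so 591/256
g(BBBRRBRRBBBB) = { 0 1 2 9/4 73/32 147/64 295/128 591/256 | 37/16 19/8 5/2 3 } so 1183/512
g(BBBRRBRRBBBBR) = { 0 1 2 9/4 73/32 147/64 295/128 591/256 | 1183/512 37/16 19/8 5/2 3 } so 2365/1024
g(BBBRRBRRBBBBRR) = { 0 1 2 9/4 73/32 147/64 295/128 591/256 | 2365/1024 1183/512 37/16 19/8 5/2 3 } so 4729/2048

4729/2048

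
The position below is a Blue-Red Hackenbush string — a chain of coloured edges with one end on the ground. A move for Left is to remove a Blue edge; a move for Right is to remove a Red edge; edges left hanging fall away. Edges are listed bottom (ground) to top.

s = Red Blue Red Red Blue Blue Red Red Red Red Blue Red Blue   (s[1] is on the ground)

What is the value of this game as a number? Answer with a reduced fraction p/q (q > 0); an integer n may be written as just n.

-3317/4096

edge 1 of 13 (Red): { · | 0 } = -1
edge 2 of 13 (Blue): { -1 | 0 } = -1/2
edge 3 of 13 (Red): { -1 | -1/2, 0 } = -3/4
edge 4 of 13 (Red): { -1 | -3/4, -1/2, 0 } = -7/8
edge 5 of 13 (Blue): { -1, -7/8 | -3/4, -1/2, 0 } = -13/16
edge 6 of 13 (Blue): { -1, -7/8, -13/16 | -3/4, -1/2, 0 } = -25/32
edge 7 of 13 (Red): { -1, -7/8, -13/16 | -25/32, -3/4, -1/2, 0 } = -51/64
edge 8 of 13 (Red): { -1, -7/8, -13/16 | -51/64, -25/32, -3/4, -1/2, 0 } = -103/128
edge 9 of 13 (Red): { -1, -7/8, -13/16 | -103/128, -51/64, -25/32, -3/4, -1/2, 0 } = -207/256
edge 10 of 13 (Red): { -1, -7/8, -13/16 | -207/256, -103/128, -51/64, -25/32, -3/4, -1/2, 0 } = -415/512
edge 11 of 13 (Blue): { -1, -7/8, -13/16, -415/512 | -207/256, -103/128, -51/64, -25/32, -3/4, -1/2, 0 } = -829/1024
edge 12 of 13 (Red): { -1, -7/8, -13/16, -415/512 | -829/1024, -207/256, -103/128, -51/64, -25/32, -3/4, -1/2, 0 } = -1659/2048
edge 13 of 13 (Blue): { -1, -7/8, -13/16, -415/512, -1659/2048 | -829/1024, -207/256, -103/128, -51/64, -25/32, -3/4, -1/2, 0 } = -3317/4096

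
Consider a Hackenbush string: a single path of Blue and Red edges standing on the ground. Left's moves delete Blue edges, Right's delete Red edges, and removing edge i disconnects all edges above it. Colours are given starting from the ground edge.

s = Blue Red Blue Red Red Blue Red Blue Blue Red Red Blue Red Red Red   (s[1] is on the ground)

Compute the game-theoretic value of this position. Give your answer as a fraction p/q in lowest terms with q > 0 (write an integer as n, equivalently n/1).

Build G(s[:k]) for k = 1..15, string s = Blue Red Blue Red Red Blue Red Blue Blue Red Red Blue Red Red Red.
B: Left { 0 }, Right { · } => simplest 1
BR: Left { 0 }, Right { 1 } => simplest 1/2
BRB: Left { 0, 1/2 }, Right { 1 } => simplest 3/4
BRBR: Left { 0, 1/2 }, Right { 3/4, 1 } => simplest 5/8
BRBRR: Left { 0, 1/2 }, Right { 5/8, 3/4, 1 } => simplest 9/16
BRBRRB: Left { 0, 1/2, 9/16 }, Right { 5/8, 3/4, 1 } => simplest 19/32
BRBRRBR: Left { 0, 1/2, 9/16 }, Right { 19/32, 5/8, 3/4, 1 } => simplest 37/64
BRBRRBRB: Left { 0, 1/2, 9/16, 37/64 }, Right { 19/32, 5/8, 3/4, 1 } => simplest 75/128
BRBRRBRBB: Left { 0, 1/2, 9/16, 37/64, 75/128 }, Right { 19/32, 5/8, 3/4, 1 } => simplest 151/256
BRBRRBRBBR: Left { 0, 1/2, 9/16, 37/64, 75/128 }, Right { 151/256, 19/32, 5/8, 3/4, 1 } => simplest 301/512
BRBRRBRBBRR: Left { 0, 1/2, 9/16, 37/64, 75/128 }, Right { 301/512, 151/256, 19/32, 5/8, 3/4, 1 } => simplest 601/1024
BRBRRBRBBRRB: Left { 0, 1/2, 9/16, 37/64, 75/128, 601/1024 }, Right { 301/512, 151/256, 19/32, 5/8, 3/4, 1 } => simplest 1203/2048
BRBRRBRBBRRBR: Left { 0, 1/2, 9/16, 37/64, 75/128, 601/1024 }, Right { 1203/2048, 301/512, 151/256, 19/32, 5/8, 3/4, 1 } => simplest 2405/4096
BRBRRBRBBRRBRR: Left { 0, 1/2, 9/16, 37/64, 75/128, 601/1024 }, Right { 2405/4096, 1203/2048, 301/512, 151/256, 19/32, 5/8, 3/4, 1 } => simplest 4809/8192
BRBRRBRBBRRBRRR: Left { 0, 1/2, 9/16, 37/64, 75/128, 601/1024 }, Right { 4809/8192, 2405/4096, 1203/2048, 301/512, 151/256, 19/32, 5/8, 3/4, 1 } => simplest 9617/16384

9617/16384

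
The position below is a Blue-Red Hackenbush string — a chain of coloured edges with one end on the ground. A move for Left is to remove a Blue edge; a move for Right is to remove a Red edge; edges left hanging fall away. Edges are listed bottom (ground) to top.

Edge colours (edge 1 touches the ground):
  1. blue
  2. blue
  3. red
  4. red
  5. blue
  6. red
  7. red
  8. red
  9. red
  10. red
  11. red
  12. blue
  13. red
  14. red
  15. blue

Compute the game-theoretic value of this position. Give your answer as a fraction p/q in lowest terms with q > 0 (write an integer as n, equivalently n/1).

10259/8192

Recurse on prefixes of the 15-edge string blue blue red red blue red red red red red red blue red red blue:
value(b) = { 0 | — } ⇒ 1
value(bb) = { 0 1 | — } ⇒ 2
value(bbr) = { 0 1 | 2 } ⇒ 3/2
value(bbrr) = { 0 1 | 3/2 2 } ⇒ 5/4
value(bbrrb) = { 0 1 5/4 | 3/2 2 } ⇒ 11/8
value(bbrrbr) = { 0 1 5/4 | 11/8 3/2 2 } ⇒ 21/16
value(bbrrbrr) = { 0 1 5/4 | 21/16 11/8 3/2 2 } ⇒ 41/32
value(bbrrbrrr) = { 0 1 5/4 | 41/32 21/16 11/8 3/2 2 } ⇒ 81/64
value(bbrrbrrrr) = { 0 1 5/4 | 81/64 41/32 21/16 11/8 3/2 2 } ⇒ 161/128
value(bbrrbrrrrr) = { 0 1 5/4 | 161/128 81/64 41/32 21/16 11/8 3/2 2 } ⇒ 321/256
value(bbrrbrrrrrr) = { 0 1 5/4 | 321/256 161/128 81/64 41/32 21/16 11/8 3/2 2 } ⇒ 641/512
value(bbrrbrrrrrrb) = { 0 1 5/4 641/512 | 321/256 161/128 81/64 41/32 21/16 11/8 3/2 2 } ⇒ 1283/1024
value(bbrrbrrrrrrbr) = { 0 1 5/4 641/512 | 1283/1024 321/256 161/128 81/64 41/32 21/16 11/8 3/2 2 } ⇒ 2565/2048
value(bbrrbrrrrrrbrr) = { 0 1 5/4 641/512 | 2565/2048 1283/1024 321/256 161/128 81/64 41/32 21/16 11/8 3/2 2 } ⇒ 5129/4096
value(bbrrbrrrrrrbrrb) = { 0 1 5/4 641/512 5129/4096 | 2565/2048 1283/1024 321/256 161/128 81/64 41/32 21/16 11/8 3/2 2 } ⇒ 10259/8192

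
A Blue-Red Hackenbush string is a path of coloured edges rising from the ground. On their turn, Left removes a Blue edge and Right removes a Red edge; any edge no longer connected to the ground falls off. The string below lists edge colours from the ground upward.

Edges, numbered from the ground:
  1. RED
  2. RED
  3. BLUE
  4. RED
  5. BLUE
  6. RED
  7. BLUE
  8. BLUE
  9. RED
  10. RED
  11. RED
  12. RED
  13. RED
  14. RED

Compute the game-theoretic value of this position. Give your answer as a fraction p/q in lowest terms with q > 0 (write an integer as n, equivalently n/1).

Recurse on prefixes of the 14-edge string RED RED BLUE RED BLUE RED BLUE BLUE RED RED RED RED RED RED:
edge 1 of 14 (RED): { · | 0 } ⇒ -1
edge 2 of 14 (RED): { · | -1 0 } ⇒ -2
edge 3 of 14 (BLUE): { -2 | -1 0 } ⇒ -3/2
edge 4 of 14 (RED): { -2 | -3/2 -1 0 } ⇒ -7/4
edge 5 of 14 (BLUE): { -2 -7/4 | -3/2 -1 0 } ⇒ -13/8
edge 6 of 14 (RED): { -2 -7/4 | -13/8 -3/2 -1 0 } ⇒ -27/16
edge 7 of 14 (BLUE): { -2 -7/4 -27/16 | -13/8 -3/2 -1 0 } ⇒ -53/32
edge 8 of 14 (BLUE): { -2 -7/4 -27/16 -53/32 | -13/8 -3/2 -1 0 } ⇒ -105/64
edge 9 of 14 (RED): { -2 -7/4 -27/16 -53/32 | -105/64 -13/8 -3/2 -1 0 } ⇒ -211/128
edge 10 of 14 (RED): { -2 -7/4 -27/16 -53/32 | -211/128 -105/64 -13/8 -3/2 -1 0 } ⇒ -423/256
edge 11 of 14 (RED): { -2 -7/4 -27/16 -53/32 | -423/256 -211/128 -105/64 -13/8 -3/2 -1 0 } ⇒ -847/512
edge 12 of 14 (RED): { -2 -7/4 -27/16 -53/32 | -847/512 -423/256 -211/128 -105/64 -13/8 -3/2 -1 0 } ⇒ -1695/1024
edge 13 of 14 (RED): { -2 -7/4 -27/16 -53/32 | -1695/1024 -847/512 -423/256 -211/128 -105/64 -13/8 -3/2 -1 0 } ⇒ -3391/2048
edge 14 of 14 (RED): { -2 -7/4 -27/16 -53/32 | -3391/2048 -1695/1024 -847/512 -423/256 -211/128 -105/64 -13/8 -3/2 -1 0 } ⇒ -6783/4096

-6783/4096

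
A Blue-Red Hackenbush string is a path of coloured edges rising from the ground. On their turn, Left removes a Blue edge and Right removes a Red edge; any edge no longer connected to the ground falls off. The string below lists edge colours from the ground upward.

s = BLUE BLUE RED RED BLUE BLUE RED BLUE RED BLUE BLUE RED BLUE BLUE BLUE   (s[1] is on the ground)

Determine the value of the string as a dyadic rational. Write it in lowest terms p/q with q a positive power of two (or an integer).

G_1 [B]  L=[0]  R=[(no moves)]  gives 1
G_2 [BB]  L=[0; 1]  R=[(no moves)]  gives 2
G_3 [BBR]  L=[0; 1]  R=[2]  gives 3/2
G_4 [BBRR]  L=[0; 1]  R=[3/2; 2]  gives 5/4
G_5 [BBRRB]  L=[0; 1; 5/4]  R=[3/2; 2]  gives 11/8
G_6 [BBRRBB]  L=[0; 1; 5/4; 11/8]  R=[3/2; 2]  gives 23/16
G_7 [BBRRBBR]  L=[0; 1; 5/4; 11/8]  R=[23/16; 3/2; 2]  gives 45/32
G_8 [BBRRBBRB]  L=[0; 1; 5/4; 11/8; 45/32]  R=[23/16; 3/2; 2]  gives 91/64
G_9 [BBRRBBRBR]  L=[0; 1; 5/4; 11/8; 45/32]  R=[91/64; 23/16; 3/2; 2]  gives 181/128
G_10 [BBRRBBRBRB]  L=[0; 1; 5/4; 11/8; 45/32; 181/128]  R=[91/64; 23/16; 3/2; 2]  gives 363/256
G_11 [BBRRBBRBRBB]  L=[0; 1; 5/4; 11/8; 45/32; 181/128; 363/256]  R=[91/64; 23/16; 3/2; 2]  gives 727/512
G_12 [BBRRBBRBRBBR]  L=[0; 1; 5/4; 11/8; 45/32; 181/128; 363/256]  R=[727/512; 91/64; 23/16; 3/2; 2]  gives 1453/1024
G_13 [BBRRBBRBRBBRB]  L=[0; 1; 5/4; 11/8; 45/32; 181/128; 363/256; 1453/1024]  R=[727/512; 91/64; 23/16; 3/2; 2]  gives 2907/2048
G_14 [BBRRBBRBRBBRBB]  L=[0; 1; 5/4; 11/8; 45/32; 181/128; 363/256; 1453/1024; 2907/2048]  R=[727/512; 91/64; 23/16; 3/2; 2]  gives 5815/4096
G_15 [BBRRBBRBRBBRBBB]  L=[0; 1; 5/4; 11/8; 45/32; 181/128; 363/256; 1453/1024; 2907/2048; 5815/4096]  R=[727/512; 91/64; 23/16; 3/2; 2]  gives 11631/8192

11631/8192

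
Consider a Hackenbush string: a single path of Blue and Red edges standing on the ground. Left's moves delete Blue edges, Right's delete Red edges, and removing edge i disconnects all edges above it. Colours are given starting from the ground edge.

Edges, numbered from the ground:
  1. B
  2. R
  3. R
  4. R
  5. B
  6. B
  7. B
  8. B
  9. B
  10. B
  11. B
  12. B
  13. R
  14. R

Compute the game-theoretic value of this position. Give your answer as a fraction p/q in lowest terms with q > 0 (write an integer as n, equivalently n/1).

edge 1 of 14 (B): { 0 | — } → 1
edge 2 of 14 (R): { 0 | 1 } → 1/2
edge 3 of 14 (R): { 0 | 1/2 1 } → 1/4
edge 4 of 14 (R): { 0 | 1/4 1/2 1 } → 1/8
edge 5 of 14 (B): { 0 1/8 | 1/4 1/2 1 } → 3/16
edge 6 of 14 (B): { 0 1/8 3/16 | 1/4 1/2 1 } → 7/32
edge 7 of 14 (B): { 0 1/8 3/16 7/32 | 1/4 1/2 1 } → 15/64
edge 8 of 14 (B): { 0 1/8 3/16 7/32 15/64 | 1/4 1/2 1 } → 31/128
edge 9 of 14 (B): { 0 1/8 3/16 7/32 15/64 31/128 | 1/4 1/2 1 } → 63/256
edge 10 of 14 (B): { 0 1/8 3/16 7/32 15/64 31/128 63/256 | 1/4 1/2 1 } → 127/512
edge 11 of 14 (B): { 0 1/8 3/16 7/32 15/64 31/128 63/256 127/512 | 1/4 1/2 1 } → 255/1024
edge 12 of 14 (B): { 0 1/8 3/16 7/32 15/64 31/128 63/256 127/512 255/1024 | 1/4 1/2 1 } → 511/2048
edge 13 of 14 (R): { 0 1/8 3/16 7/32 15/64 31/128 63/256 127/512 255/1024 | 511/2048 1/4 1/2 1 } → 1021/4096
edge 14 of 14 (R): { 0 1/8 3/16 7/32 15/64 31/128 63/256 127/512 255/1024 | 1021/4096 511/2048 1/4 1/2 1 } → 2041/8192

2041/8192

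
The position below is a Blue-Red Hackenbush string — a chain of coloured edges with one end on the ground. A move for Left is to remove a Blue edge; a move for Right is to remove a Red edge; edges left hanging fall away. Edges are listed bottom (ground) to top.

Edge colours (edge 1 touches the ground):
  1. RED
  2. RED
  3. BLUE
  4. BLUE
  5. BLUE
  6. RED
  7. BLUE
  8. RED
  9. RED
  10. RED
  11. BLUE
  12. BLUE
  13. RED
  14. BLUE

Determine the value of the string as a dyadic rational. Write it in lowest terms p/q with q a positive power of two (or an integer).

-4837/4096

Recurse on prefixes of the 14-edge string RED RED BLUE BLUE BLUE RED BLUE RED RED RED BLUE BLUE RED BLUE:
G(R) = {  | 0 } — -1
G(RR) = {  | -1 0 } — -2
G(RRB) = { -2 | -1 0 } — -3/2
G(RRBB) = { -2 -3/2 | -1 0 } — -5/4
G(RRBBB) = { -2 -3/2 -5/4 | -1 0 } — -9/8
G(RRBBBR) = { -2 -3/2 -5/4 | -9/8 -1 0 } — -19/16
G(RRBBBRB) = { -2 -3/2 -5/4 -19/16 | -9/8 -1 0 } — -37/32
G(RRBBBRBR) = { -2 -3/2 -5/4 -19/16 | -37/32 -9/8 -1 0 } — -75/64
G(RRBBBRBRR) = { -2 -3/2 -5/4 -19/16 | -75/64 -37/32 -9/8 -1 0 } — -151/128
G(RRBBBRBRRR) = { -2 -3/2 -5/4 -19/16 | -151/128 -75/64 -37/32 -9/8 -1 0 } — -303/256
G(RRBBBRBRRRB) = { -2 -3/2 -5/4 -19/16 -303/256 | -151/128 -75/64 -37/32 -9/8 -1 0 } — -605/512
G(RRBBBRBRRRBB) = { -2 -3/2 -5/4 -19/16 -303/256 -605/512 | -151/128 -75/64 -37/32 -9/8 -1 0 } — -1209/1024
G(RRBBBRBRRRBBR) = { -2 -3/2 -5/4 -19/16 -303/256 -605/512 | -1209/1024 -151/128 -75/64 -37/32 -9/8 -1 0 } — -2419/2048
G(RRBBBRBRRRBBRB) = { -2 -3/2 -5/4 -19/16 -303/256 -605/512 -2419/2048 | -1209/1024 -151/128 -75/64 -37/32 -9/8 -1 0 } — -4837/4096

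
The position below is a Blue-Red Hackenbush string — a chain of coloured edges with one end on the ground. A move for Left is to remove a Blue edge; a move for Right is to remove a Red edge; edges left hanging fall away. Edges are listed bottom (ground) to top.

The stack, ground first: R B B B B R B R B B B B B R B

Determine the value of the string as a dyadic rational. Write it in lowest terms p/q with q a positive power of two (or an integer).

-1285/16384

G_1 [R]  L=[—]  R=[0]  -> -1
G_2 [RB]  L=[-1]  R=[0]  -> -1/2
G_3 [RBB]  L=[-1; -1/2]  R=[0]  -> -1/4
G_4 [RBBB]  L=[-1; -1/2; -1/4]  R=[0]  -> -1/8
G_5 [RBBBB]  L=[-1; -1/2; -1/4; -1/8]  R=[0]  -> -1/16
G_6 [RBBBBR]  L=[-1; -1/2; -1/4; -1/8]  R=[-1/16; 0]  -> -3/32
G_7 [RBBBBRB]  L=[-1; -1/2; -1/4; -1/8; -3/32]  R=[-1/16; 0]  -> -5/64
G_8 [RBBBBRBR]  L=[-1; -1/2; -1/4; -1/8; -3/32]  R=[-5/64; -1/16; 0]  -> -11/128
G_9 [RBBBBRBRB]  L=[-1; -1/2; -1/4; -1/8; -3/32; -11/128]  R=[-5/64; -1/16; 0]  -> -21/256
G_10 [RBBBBRBRBB]  L=[-1; -1/2; -1/4; -1/8; -3/32; -11/128; -21/256]  R=[-5/64; -1/16; 0]  -> -41/512
G_11 [RBBBBRBRBBB]  L=[-1; -1/2; -1/4; -1/8; -3/32; -11/128; -21/256; -41/512]  R=[-5/64; -1/16; 0]  -> -81/1024
G_12 [RBBBBRBRBBBB]  L=[-1; -1/2; -1/4; -1/8; -3/32; -11/128; -21/256; -41/512; -81/1024]  R=[-5/64; -1/16; 0]  -> -161/2048
G_13 [RBBBBRBRBBBBB]  L=[-1; -1/2; -1/4; -1/8; -3/32; -11/128; -21/256; -41/512; -81/1024; -161/2048]  R=[-5/64; -1/16; 0]  -> -321/4096
G_14 [RBBBBRBRBBBBBR]  L=[-1; -1/2; -1/4; -1/8; -3/32; -11/128; -21/256; -41/512; -81/1024; -161/2048]  R=[-321/4096; -5/64; -1/16; 0]  -> -643/8192
G_15 [RBBBBRBRBBBBBRB]  L=[-1; -1/2; -1/4; -1/8; -3/32; -11/128; -21/256; -41/512; -81/1024; -161/2048; -643/8192]  R=[-321/4096; -5/64; -1/16; 0]  -> -1285/16384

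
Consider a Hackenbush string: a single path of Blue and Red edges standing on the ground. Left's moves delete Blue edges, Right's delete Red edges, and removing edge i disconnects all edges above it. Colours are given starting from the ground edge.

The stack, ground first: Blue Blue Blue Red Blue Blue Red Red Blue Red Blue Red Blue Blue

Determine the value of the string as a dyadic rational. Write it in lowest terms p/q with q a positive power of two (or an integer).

step 1: add Blue to get B; options L={ 0 } R={ (no moves) } -> 1
step 2: add Blue to get BB; options L={ 0; 1 } R={ (no moves) } -> 2
step 3: add Blue to get BBB; options L={ 0; 1; 2 } R={ (no moves) } -> 3
step 4: add Red to get BBBR; options L={ 0; 1; 2 } R={ 3 } -> 5/2
step 5: add Blue to get BBBRB; options L={ 0; 1; 2; 5/2 } R={ 3 } -> 11/4
step 6: add Blue to get BBBRBB; options L={ 0; 1; 2; 5/2; 11/4 } R={ 3 } -> 23/8
step 7: add Red to get BBBRBBR; options L={ 0; 1; 2; 5/2; 11/4 } R={ 23/8; 3 } -> 45/16
step 8: add Red to get BBBRBBRR; options L={ 0; 1; 2; 5/2; 11/4 } R={ 45/16; 23/8; 3 } -> 89/32
step 9: add Blue to get BBBRBBRRB; options L={ 0; 1; 2; 5/2; 11/4; 89/32 } R={ 45/16; 23/8; 3 } -> 179/64
step 10: add Red to get BBBRBBRRBR; options L={ 0; 1; 2; 5/2; 11/4; 89/32 } R={ 179/64; 45/16; 23/8; 3 } -> 357/128
step 11: add Blue to get BBBRBBRRBRB; options L={ 0; 1; 2; 5/2; 11/4; 89/32; 357/128 } R={ 179/64; 45/16; 23/8; 3 } -> 715/256
step 12: add Red to get BBBRBBRRBRBR; options L={ 0; 1; 2; 5/2; 11/4; 89/32; 357/128 } R={ 715/256; 179/64; 45/16; 23/8; 3 } -> 1429/512
step 13: add Blue to get BBBRBBRRBRBRB; options L={ 0; 1; 2; 5/2; 11/4; 89/32; 357/128; 1429/512 } R={ 715/256; 179/64; 45/16; 23/8; 3 } -> 2859/1024
step 14: add Blue to get BBBRBBRRBRBRBB; options L={ 0; 1; 2; 5/2; 11/4; 89/32; 357/128; 1429/512; 2859/1024 } R={ 715/256; 179/64; 45/16; 23/8; 3 } -> 5719/2048

5719/2048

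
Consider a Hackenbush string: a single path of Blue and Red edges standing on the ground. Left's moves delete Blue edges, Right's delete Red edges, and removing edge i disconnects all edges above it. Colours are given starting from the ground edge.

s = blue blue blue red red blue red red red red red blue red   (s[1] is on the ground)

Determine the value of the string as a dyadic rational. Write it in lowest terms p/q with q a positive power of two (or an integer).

G(b) = { 0 | none } — 1
G(bb) = { 0, 1 | none } — 2
G(bbb) = { 0, 1, 2 | none } — 3
G(bbbr) = { 0, 1, 2 | 3 } — 5/2
G(bbbrr) = { 0, 1, 2 | 5/2, 3 } — 9/4
G(bbbrrb) = { 0, 1, 2, 9/4 | 5/2, 3 } — 19/8
G(bbbrrbr) = { 0, 1, 2, 9/4 | 19/8, 5/2, 3 } — 37/16
G(bbbrrbrr) = { 0, 1, 2, 9/4 | 37/16, 19/8, 5/2, 3 } — 73/32
G(bbbrrbrrr) = { 0, 1, 2, 9/4 | 73/32, 37/16, 19/8, 5/2, 3 } — 145/64
G(bbbrrbrrrr) = { 0, 1, 2, 9/4 | 145/64, 73/32, 37/16, 19/8, 5/2, 3 } — 289/128
G(bbbrrbrrrrr) = { 0, 1, 2, 9/4 | 289/128, 145/64, 73/32, 37/16, 19/8, 5/2, 3 } — 577/256
G(bbbrrbrrrrrb) = { 0, 1, 2, 9/4, 577/256 | 289/128, 145/64, 73/32, 37/16, 19/8, 5/2, 3 } — 1155/512
G(bbbrrbrrrrrbr) = { 0, 1, 2, 9/4, 577/256 | 1155/512, 289/128, 145/64, 73/32, 37/16, 19/8, 5/2, 3 } — 2309/1024

2309/1024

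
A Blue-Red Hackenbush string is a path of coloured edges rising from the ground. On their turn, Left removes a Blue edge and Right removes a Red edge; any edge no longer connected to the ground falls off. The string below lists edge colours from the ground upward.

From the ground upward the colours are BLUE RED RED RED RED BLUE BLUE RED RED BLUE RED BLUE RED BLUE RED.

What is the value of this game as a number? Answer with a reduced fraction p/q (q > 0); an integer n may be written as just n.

Build v(s[:k]) for k = 1..15, string s = BLUE RED RED RED RED BLUE BLUE RED RED BLUE RED BLUE RED BLUE RED.
step 1: add BLUE to get B; options L={ 0 } R={ — } so 1
step 2: add RED to get BR; options L={ 0 } R={ 1 } so 1/2
step 3: add RED to get BRR; options L={ 0 } R={ 1/2; 1 } so 1/4
step 4: add RED to get BRRR; options L={ 0 } R={ 1/4; 1/2; 1 } so 1/8
step 5: add RED to get BRRRR; options L={ 0 } R={ 1/8; 1/4; 1/2; 1 } so 1/16
step 6: add BLUE to get BRRRRB; options L={ 0; 1/16 } R={ 1/8; 1/4; 1/2; 1 } so 3/32
step 7: add BLUE to get BRRRRBB; options L={ 0; 1/16; 3/32 } R={ 1/8; 1/4; 1/2; 1 } so 7/64
step 8: add RED to get BRRRRBBR; options L={ 0; 1/16; 3/32 } R={ 7/64; 1/8; 1/4; 1/2; 1 } so 13/128
step 9: add RED to get BRRRRBBRR; options L={ 0; 1/16; 3/32 } R={ 13/128; 7/64; 1/8; 1/4; 1/2; 1 } so 25/256
step 10: add BLUE to get BRRRRBBRRB; options L={ 0; 1/16; 3/32; 25/256 } R={ 13/128; 7/64; 1/8; 1/4; 1/2; 1 } so 51/512
step 11: add RED to get BRRRRBBRRBR; options L={ 0; 1/16; 3/32; 25/256 } R={ 51/512; 13/128; 7/64; 1/8; 1/4; 1/2; 1 } so 101/1024
step 12: add BLUE to get BRRRRBBRRBRB; options L={ 0; 1/16; 3/32; 25/256; 101/1024 } R={ 51/512; 13/128; 7/64; 1/8; 1/4; 1/2; 1 } so 203/2048
step 13: add RED to get BRRRRBBRRBRBR; options L={ 0; 1/16; 3/32; 25/256; 101/1024 } R={ 203/2048; 51/512; 13/128; 7/64; 1/8; 1/4; 1/2; 1 } so 405/4096
step 14: add BLUE to get BRRRRBBRRBRBRB; options L={ 0; 1/16; 3/32; 25/256; 101/1024; 405/4096 } R={ 203/2048; 51/512; 13/128; 7/64; 1/8; 1/4; 1/2; 1 } so 811/8192
step 15: add RED to get BRRRRBBRRBRBRBR; options L={ 0; 1/16; 3/32; 25/256; 101/1024; 405/4096 } R={ 811/8192; 203/2048; 51/512; 13/128; 7/64; 1/8; 1/4; 1/2; 1 } so 1621/16384

1621/16384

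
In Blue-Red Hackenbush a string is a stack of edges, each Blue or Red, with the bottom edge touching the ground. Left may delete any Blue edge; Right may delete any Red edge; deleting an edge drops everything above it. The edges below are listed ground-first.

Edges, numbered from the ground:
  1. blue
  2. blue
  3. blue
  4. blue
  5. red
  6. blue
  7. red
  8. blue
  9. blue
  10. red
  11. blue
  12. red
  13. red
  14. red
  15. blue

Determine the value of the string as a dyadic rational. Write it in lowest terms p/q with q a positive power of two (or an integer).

7587/2048

Recurse on prefixes of the 15-edge string blue blue blue blue red blue red blue blue red blue red red red blue:
1 of 15 · b · max L 0 · min R +∞ gives 1
2 of 15 · bb · max L 1 · min R +∞ gives 2
3 of 15 · bbb · max L 2 · min R +∞ gives 3
4 of 15 · bbbb · max L 3 · min R +∞ gives 4
5 of 15 · bbbbr · max L 3 · min R 4 gives 7/2
6 of 15 · bbbbrb · max L 7/2 · min R 4 gives 15/4
7 of 15 · bbbbrbr · max L 7/2 · min R 15/4 gives 29/8
8 of 15 · bbbbrbrb · max L 29/8 · min R 15/4 gives 59/16
9 of 15 · bbbbrbrbb · max L 59/16 · min R 15/4 gives 119/32
10 of 15 · bbbbrbrbbr · max L 59/16 · min R 119/32 gives 237/64
11 of 15 · bbbbrbrbbrb · max L 237/64 · min R 119/32 gives 475/128
12 of 15 · bbbbrbrbbrbr · max L 237/64 · min R 475/128 gives 949/256
13 of 15 · bbbbrbrbbrbrr · max L 237/64 · min R 949/256 gives 1897/512
14 of 15 · bbbbrbrbbrbrrr · max L 237/64 · min R 1897/512 gives 3793/1024
15 of 15 · bbbbrbrbbrbrrrb · max L 3793/1024 · min R 1897/512 gives 7587/2048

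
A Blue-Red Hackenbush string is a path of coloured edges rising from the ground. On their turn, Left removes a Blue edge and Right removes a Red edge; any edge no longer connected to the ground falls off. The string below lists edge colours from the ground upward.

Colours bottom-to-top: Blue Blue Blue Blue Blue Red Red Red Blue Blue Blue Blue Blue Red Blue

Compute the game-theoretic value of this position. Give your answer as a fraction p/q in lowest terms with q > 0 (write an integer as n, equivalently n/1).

Recurse on prefixes of the 15-edge string Blue Blue Blue Blue Blue Red Red Red Blue Blue Blue Blue Blue Red Blue:
val(B) = { 0 | — } gives 1
val(BB) = { 0, 1 | — } gives 2
val(BBB) = { 0, 1, 2 | — } gives 3
val(BBBB) = { 0, 1, 2, 3 | — } gives 4
val(BBBBB) = { 0, 1, 2, 3, 4 | — } gives 5
val(BBBBBR) = { 0, 1, 2, 3, 4 | 5 } gives 9/2
val(BBBBBRR) = { 0, 1, 2, 3, 4 | 9/2, 5 } gives 17/4
val(BBBBBRRR) = { 0, 1, 2, 3, 4 | 17/4, 9/2, 5 } gives 33/8
val(BBBBBRRRB) = { 0, 1, 2, 3, 4, 33/8 | 17/4, 9/2, 5 } gives 67/16
val(BBBBBRRRBB) = { 0, 1, 2, 3, 4, 33/8, 67/16 | 17/4, 9/2, 5 } gives 135/32
val(BBBBBRRRBBB) = { 0, 1, 2, 3, 4, 33/8, 67/16, 135/32 | 17/4, 9/2, 5 } gives 271/64
val(BBBBBRRRBBBB) = { 0, 1, 2, 3, 4, 33/8, 67/16, 135/32, 271/64 | 17/4, 9/2, 5 } gives 543/128
val(BBBBBRRRBBBBB) = { 0, 1, 2, 3, 4, 33/8, 67/16, 135/32, 271/64, 543/128 | 17/4, 9/2, 5 } gives 1087/256
val(BBBBBRRRBBBBBR) = { 0, 1, 2, 3, 4, 33/8, 67/16, 135/32, 271/64, 543/128 | 1087/256, 17/4, 9/2, 5 } gives 2173/512
val(BBBBBRRRBBBBBRB) = { 0, 1, 2, 3, 4, 33/8, 67/16, 135/32, 271/64, 543/128, 2173/512 | 1087/256, 17/4, 9/2, 5 } gives 4347/1024

4347/1024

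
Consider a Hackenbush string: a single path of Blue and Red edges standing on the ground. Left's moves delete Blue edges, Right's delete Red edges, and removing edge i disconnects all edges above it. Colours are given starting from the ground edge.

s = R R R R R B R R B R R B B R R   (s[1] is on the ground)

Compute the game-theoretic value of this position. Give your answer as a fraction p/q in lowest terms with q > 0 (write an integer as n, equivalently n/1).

-4967/1024

Prefix values for R R R R R B R R B R R B B R R via {L|R} + simplicity:
step 1: add R to get R; options L={ (no moves) } R={ 0 } = -1
step 2: add R to get RR; options L={ (no moves) } R={ -1,0 } = -2
step 3: add R to get RRR; options L={ (no moves) } R={ -2,-1,0 } = -3
step 4: add R to get RRRR; options L={ (no moves) } R={ -3,-2,-1,0 } = -4
step 5: add R to get RRRRR; options L={ (no moves) } R={ -4,-3,-2,-1,0 } = -5
step 6: add B to get RRRRRB; options L={ -5 } R={ -4,-3,-2,-1,0 } = -9/2
step 7: add R to get RRRRRBR; options L={ -5 } R={ -9/2,-4,-3,-2,-1,0 } = -19/4
step 8: add R to get RRRRRBRR; options L={ -5 } R={ -19/4,-9/2,-4,-3,-2,-1,0 } = -39/8
step 9: add B to get RRRRRBRRB; options L={ -5,-39/8 } R={ -19/4,-9/2,-4,-3,-2,-1,0 } = -77/16
step 10: add R to get RRRRRBRRBR; options L={ -5,-39/8 } R={ -77/16,-19/4,-9/2,-4,-3,-2,-1,0 } = -155/32
step 11: add R to get RRRRRBRRBRR; options L={ -5,-39/8 } R={ -155/32,-77/16,-19/4,-9/2,-4,-3,-2,-1,0 } = -311/64
step 12: add B to get RRRRRBRRBRRB; options L={ -5,-39/8,-311/64 } R={ -155/32,-77/16,-19/4,-9/2,-4,-3,-2,-1,0 } = -621/128
step 13: add B to get RRRRRBRRBRRBB; options L={ -5,-39/8,-311/64,-621/128 } R={ -155/32,-77/16,-19/4,-9/2,-4,-3,-2,-1,0 } = -1241/256
step 14: add R to get RRRRRBRRBRRBBR; options L={ -5,-39/8,-311/64,-621/128 } R={ -1241/256,-155/32,-77/16,-19/4,-9/2,-4,-3,-2,-1,0 } = -2483/512
step 15: add R to get RRRRRBRRBRRBBRR; options L={ -5,-39/8,-311/64,-621/128 } R={ -2483/512,-1241/256,-155/32,-77/16,-19/4,-9/2,-4,-3,-2,-1,0 } = -4967/1024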